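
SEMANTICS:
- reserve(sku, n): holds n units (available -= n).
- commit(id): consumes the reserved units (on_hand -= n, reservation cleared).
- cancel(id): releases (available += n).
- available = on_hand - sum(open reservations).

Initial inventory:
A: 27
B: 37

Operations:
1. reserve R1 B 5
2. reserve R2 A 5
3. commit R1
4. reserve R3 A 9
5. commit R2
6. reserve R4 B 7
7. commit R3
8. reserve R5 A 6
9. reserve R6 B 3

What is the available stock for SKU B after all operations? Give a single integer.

Step 1: reserve R1 B 5 -> on_hand[A=27 B=37] avail[A=27 B=32] open={R1}
Step 2: reserve R2 A 5 -> on_hand[A=27 B=37] avail[A=22 B=32] open={R1,R2}
Step 3: commit R1 -> on_hand[A=27 B=32] avail[A=22 B=32] open={R2}
Step 4: reserve R3 A 9 -> on_hand[A=27 B=32] avail[A=13 B=32] open={R2,R3}
Step 5: commit R2 -> on_hand[A=22 B=32] avail[A=13 B=32] open={R3}
Step 6: reserve R4 B 7 -> on_hand[A=22 B=32] avail[A=13 B=25] open={R3,R4}
Step 7: commit R3 -> on_hand[A=13 B=32] avail[A=13 B=25] open={R4}
Step 8: reserve R5 A 6 -> on_hand[A=13 B=32] avail[A=7 B=25] open={R4,R5}
Step 9: reserve R6 B 3 -> on_hand[A=13 B=32] avail[A=7 B=22] open={R4,R5,R6}
Final available[B] = 22

Answer: 22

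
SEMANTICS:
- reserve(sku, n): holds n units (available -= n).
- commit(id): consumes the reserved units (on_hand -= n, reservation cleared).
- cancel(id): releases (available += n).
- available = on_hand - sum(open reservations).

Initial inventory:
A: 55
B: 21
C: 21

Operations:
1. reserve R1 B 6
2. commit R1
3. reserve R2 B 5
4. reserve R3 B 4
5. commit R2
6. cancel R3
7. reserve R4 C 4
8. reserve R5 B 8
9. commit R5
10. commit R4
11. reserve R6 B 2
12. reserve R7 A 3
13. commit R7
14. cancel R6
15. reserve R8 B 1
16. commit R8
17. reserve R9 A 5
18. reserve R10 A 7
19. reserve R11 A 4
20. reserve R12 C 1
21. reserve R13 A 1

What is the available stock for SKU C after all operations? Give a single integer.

Answer: 16

Derivation:
Step 1: reserve R1 B 6 -> on_hand[A=55 B=21 C=21] avail[A=55 B=15 C=21] open={R1}
Step 2: commit R1 -> on_hand[A=55 B=15 C=21] avail[A=55 B=15 C=21] open={}
Step 3: reserve R2 B 5 -> on_hand[A=55 B=15 C=21] avail[A=55 B=10 C=21] open={R2}
Step 4: reserve R3 B 4 -> on_hand[A=55 B=15 C=21] avail[A=55 B=6 C=21] open={R2,R3}
Step 5: commit R2 -> on_hand[A=55 B=10 C=21] avail[A=55 B=6 C=21] open={R3}
Step 6: cancel R3 -> on_hand[A=55 B=10 C=21] avail[A=55 B=10 C=21] open={}
Step 7: reserve R4 C 4 -> on_hand[A=55 B=10 C=21] avail[A=55 B=10 C=17] open={R4}
Step 8: reserve R5 B 8 -> on_hand[A=55 B=10 C=21] avail[A=55 B=2 C=17] open={R4,R5}
Step 9: commit R5 -> on_hand[A=55 B=2 C=21] avail[A=55 B=2 C=17] open={R4}
Step 10: commit R4 -> on_hand[A=55 B=2 C=17] avail[A=55 B=2 C=17] open={}
Step 11: reserve R6 B 2 -> on_hand[A=55 B=2 C=17] avail[A=55 B=0 C=17] open={R6}
Step 12: reserve R7 A 3 -> on_hand[A=55 B=2 C=17] avail[A=52 B=0 C=17] open={R6,R7}
Step 13: commit R7 -> on_hand[A=52 B=2 C=17] avail[A=52 B=0 C=17] open={R6}
Step 14: cancel R6 -> on_hand[A=52 B=2 C=17] avail[A=52 B=2 C=17] open={}
Step 15: reserve R8 B 1 -> on_hand[A=52 B=2 C=17] avail[A=52 B=1 C=17] open={R8}
Step 16: commit R8 -> on_hand[A=52 B=1 C=17] avail[A=52 B=1 C=17] open={}
Step 17: reserve R9 A 5 -> on_hand[A=52 B=1 C=17] avail[A=47 B=1 C=17] open={R9}
Step 18: reserve R10 A 7 -> on_hand[A=52 B=1 C=17] avail[A=40 B=1 C=17] open={R10,R9}
Step 19: reserve R11 A 4 -> on_hand[A=52 B=1 C=17] avail[A=36 B=1 C=17] open={R10,R11,R9}
Step 20: reserve R12 C 1 -> on_hand[A=52 B=1 C=17] avail[A=36 B=1 C=16] open={R10,R11,R12,R9}
Step 21: reserve R13 A 1 -> on_hand[A=52 B=1 C=17] avail[A=35 B=1 C=16] open={R10,R11,R12,R13,R9}
Final available[C] = 16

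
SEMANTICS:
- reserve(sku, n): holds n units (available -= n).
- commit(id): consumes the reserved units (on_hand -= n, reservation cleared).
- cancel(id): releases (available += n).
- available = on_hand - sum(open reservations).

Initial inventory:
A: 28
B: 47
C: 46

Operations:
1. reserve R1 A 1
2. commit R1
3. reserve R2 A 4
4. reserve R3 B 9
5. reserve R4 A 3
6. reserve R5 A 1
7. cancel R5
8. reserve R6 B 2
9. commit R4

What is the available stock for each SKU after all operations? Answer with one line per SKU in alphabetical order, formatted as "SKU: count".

Answer: A: 20
B: 36
C: 46

Derivation:
Step 1: reserve R1 A 1 -> on_hand[A=28 B=47 C=46] avail[A=27 B=47 C=46] open={R1}
Step 2: commit R1 -> on_hand[A=27 B=47 C=46] avail[A=27 B=47 C=46] open={}
Step 3: reserve R2 A 4 -> on_hand[A=27 B=47 C=46] avail[A=23 B=47 C=46] open={R2}
Step 4: reserve R3 B 9 -> on_hand[A=27 B=47 C=46] avail[A=23 B=38 C=46] open={R2,R3}
Step 5: reserve R4 A 3 -> on_hand[A=27 B=47 C=46] avail[A=20 B=38 C=46] open={R2,R3,R4}
Step 6: reserve R5 A 1 -> on_hand[A=27 B=47 C=46] avail[A=19 B=38 C=46] open={R2,R3,R4,R5}
Step 7: cancel R5 -> on_hand[A=27 B=47 C=46] avail[A=20 B=38 C=46] open={R2,R3,R4}
Step 8: reserve R6 B 2 -> on_hand[A=27 B=47 C=46] avail[A=20 B=36 C=46] open={R2,R3,R4,R6}
Step 9: commit R4 -> on_hand[A=24 B=47 C=46] avail[A=20 B=36 C=46] open={R2,R3,R6}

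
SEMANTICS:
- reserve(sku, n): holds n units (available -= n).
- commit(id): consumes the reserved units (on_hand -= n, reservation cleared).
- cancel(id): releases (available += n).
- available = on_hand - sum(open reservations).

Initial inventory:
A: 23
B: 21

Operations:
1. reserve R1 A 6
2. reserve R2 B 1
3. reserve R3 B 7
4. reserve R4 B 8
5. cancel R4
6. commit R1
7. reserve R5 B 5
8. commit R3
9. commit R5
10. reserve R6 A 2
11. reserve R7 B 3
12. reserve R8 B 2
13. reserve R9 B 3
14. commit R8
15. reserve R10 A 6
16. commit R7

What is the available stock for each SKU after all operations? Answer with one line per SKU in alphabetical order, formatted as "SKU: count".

Step 1: reserve R1 A 6 -> on_hand[A=23 B=21] avail[A=17 B=21] open={R1}
Step 2: reserve R2 B 1 -> on_hand[A=23 B=21] avail[A=17 B=20] open={R1,R2}
Step 3: reserve R3 B 7 -> on_hand[A=23 B=21] avail[A=17 B=13] open={R1,R2,R3}
Step 4: reserve R4 B 8 -> on_hand[A=23 B=21] avail[A=17 B=5] open={R1,R2,R3,R4}
Step 5: cancel R4 -> on_hand[A=23 B=21] avail[A=17 B=13] open={R1,R2,R3}
Step 6: commit R1 -> on_hand[A=17 B=21] avail[A=17 B=13] open={R2,R3}
Step 7: reserve R5 B 5 -> on_hand[A=17 B=21] avail[A=17 B=8] open={R2,R3,R5}
Step 8: commit R3 -> on_hand[A=17 B=14] avail[A=17 B=8] open={R2,R5}
Step 9: commit R5 -> on_hand[A=17 B=9] avail[A=17 B=8] open={R2}
Step 10: reserve R6 A 2 -> on_hand[A=17 B=9] avail[A=15 B=8] open={R2,R6}
Step 11: reserve R7 B 3 -> on_hand[A=17 B=9] avail[A=15 B=5] open={R2,R6,R7}
Step 12: reserve R8 B 2 -> on_hand[A=17 B=9] avail[A=15 B=3] open={R2,R6,R7,R8}
Step 13: reserve R9 B 3 -> on_hand[A=17 B=9] avail[A=15 B=0] open={R2,R6,R7,R8,R9}
Step 14: commit R8 -> on_hand[A=17 B=7] avail[A=15 B=0] open={R2,R6,R7,R9}
Step 15: reserve R10 A 6 -> on_hand[A=17 B=7] avail[A=9 B=0] open={R10,R2,R6,R7,R9}
Step 16: commit R7 -> on_hand[A=17 B=4] avail[A=9 B=0] open={R10,R2,R6,R9}

Answer: A: 9
B: 0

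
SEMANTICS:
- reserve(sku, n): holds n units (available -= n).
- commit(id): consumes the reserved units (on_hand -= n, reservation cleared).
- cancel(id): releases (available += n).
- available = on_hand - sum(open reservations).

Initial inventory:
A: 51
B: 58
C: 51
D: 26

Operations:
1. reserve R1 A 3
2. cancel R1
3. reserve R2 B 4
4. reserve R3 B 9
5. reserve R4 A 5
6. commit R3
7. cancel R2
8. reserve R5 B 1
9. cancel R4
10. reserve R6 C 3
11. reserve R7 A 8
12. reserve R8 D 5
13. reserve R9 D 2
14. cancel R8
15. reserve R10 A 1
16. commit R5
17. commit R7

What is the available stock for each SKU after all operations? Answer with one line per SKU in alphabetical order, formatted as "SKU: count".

Step 1: reserve R1 A 3 -> on_hand[A=51 B=58 C=51 D=26] avail[A=48 B=58 C=51 D=26] open={R1}
Step 2: cancel R1 -> on_hand[A=51 B=58 C=51 D=26] avail[A=51 B=58 C=51 D=26] open={}
Step 3: reserve R2 B 4 -> on_hand[A=51 B=58 C=51 D=26] avail[A=51 B=54 C=51 D=26] open={R2}
Step 4: reserve R3 B 9 -> on_hand[A=51 B=58 C=51 D=26] avail[A=51 B=45 C=51 D=26] open={R2,R3}
Step 5: reserve R4 A 5 -> on_hand[A=51 B=58 C=51 D=26] avail[A=46 B=45 C=51 D=26] open={R2,R3,R4}
Step 6: commit R3 -> on_hand[A=51 B=49 C=51 D=26] avail[A=46 B=45 C=51 D=26] open={R2,R4}
Step 7: cancel R2 -> on_hand[A=51 B=49 C=51 D=26] avail[A=46 B=49 C=51 D=26] open={R4}
Step 8: reserve R5 B 1 -> on_hand[A=51 B=49 C=51 D=26] avail[A=46 B=48 C=51 D=26] open={R4,R5}
Step 9: cancel R4 -> on_hand[A=51 B=49 C=51 D=26] avail[A=51 B=48 C=51 D=26] open={R5}
Step 10: reserve R6 C 3 -> on_hand[A=51 B=49 C=51 D=26] avail[A=51 B=48 C=48 D=26] open={R5,R6}
Step 11: reserve R7 A 8 -> on_hand[A=51 B=49 C=51 D=26] avail[A=43 B=48 C=48 D=26] open={R5,R6,R7}
Step 12: reserve R8 D 5 -> on_hand[A=51 B=49 C=51 D=26] avail[A=43 B=48 C=48 D=21] open={R5,R6,R7,R8}
Step 13: reserve R9 D 2 -> on_hand[A=51 B=49 C=51 D=26] avail[A=43 B=48 C=48 D=19] open={R5,R6,R7,R8,R9}
Step 14: cancel R8 -> on_hand[A=51 B=49 C=51 D=26] avail[A=43 B=48 C=48 D=24] open={R5,R6,R7,R9}
Step 15: reserve R10 A 1 -> on_hand[A=51 B=49 C=51 D=26] avail[A=42 B=48 C=48 D=24] open={R10,R5,R6,R7,R9}
Step 16: commit R5 -> on_hand[A=51 B=48 C=51 D=26] avail[A=42 B=48 C=48 D=24] open={R10,R6,R7,R9}
Step 17: commit R7 -> on_hand[A=43 B=48 C=51 D=26] avail[A=42 B=48 C=48 D=24] open={R10,R6,R9}

Answer: A: 42
B: 48
C: 48
D: 24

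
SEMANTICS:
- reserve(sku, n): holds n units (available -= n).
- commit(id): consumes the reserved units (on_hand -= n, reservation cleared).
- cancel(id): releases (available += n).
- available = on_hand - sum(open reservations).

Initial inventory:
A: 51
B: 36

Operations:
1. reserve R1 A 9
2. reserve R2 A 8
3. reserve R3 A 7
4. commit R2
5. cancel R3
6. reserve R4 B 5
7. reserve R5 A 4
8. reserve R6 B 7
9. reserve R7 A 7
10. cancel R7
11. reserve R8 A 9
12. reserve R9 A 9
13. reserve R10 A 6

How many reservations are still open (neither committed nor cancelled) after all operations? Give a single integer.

Answer: 7

Derivation:
Step 1: reserve R1 A 9 -> on_hand[A=51 B=36] avail[A=42 B=36] open={R1}
Step 2: reserve R2 A 8 -> on_hand[A=51 B=36] avail[A=34 B=36] open={R1,R2}
Step 3: reserve R3 A 7 -> on_hand[A=51 B=36] avail[A=27 B=36] open={R1,R2,R3}
Step 4: commit R2 -> on_hand[A=43 B=36] avail[A=27 B=36] open={R1,R3}
Step 5: cancel R3 -> on_hand[A=43 B=36] avail[A=34 B=36] open={R1}
Step 6: reserve R4 B 5 -> on_hand[A=43 B=36] avail[A=34 B=31] open={R1,R4}
Step 7: reserve R5 A 4 -> on_hand[A=43 B=36] avail[A=30 B=31] open={R1,R4,R5}
Step 8: reserve R6 B 7 -> on_hand[A=43 B=36] avail[A=30 B=24] open={R1,R4,R5,R6}
Step 9: reserve R7 A 7 -> on_hand[A=43 B=36] avail[A=23 B=24] open={R1,R4,R5,R6,R7}
Step 10: cancel R7 -> on_hand[A=43 B=36] avail[A=30 B=24] open={R1,R4,R5,R6}
Step 11: reserve R8 A 9 -> on_hand[A=43 B=36] avail[A=21 B=24] open={R1,R4,R5,R6,R8}
Step 12: reserve R9 A 9 -> on_hand[A=43 B=36] avail[A=12 B=24] open={R1,R4,R5,R6,R8,R9}
Step 13: reserve R10 A 6 -> on_hand[A=43 B=36] avail[A=6 B=24] open={R1,R10,R4,R5,R6,R8,R9}
Open reservations: ['R1', 'R10', 'R4', 'R5', 'R6', 'R8', 'R9'] -> 7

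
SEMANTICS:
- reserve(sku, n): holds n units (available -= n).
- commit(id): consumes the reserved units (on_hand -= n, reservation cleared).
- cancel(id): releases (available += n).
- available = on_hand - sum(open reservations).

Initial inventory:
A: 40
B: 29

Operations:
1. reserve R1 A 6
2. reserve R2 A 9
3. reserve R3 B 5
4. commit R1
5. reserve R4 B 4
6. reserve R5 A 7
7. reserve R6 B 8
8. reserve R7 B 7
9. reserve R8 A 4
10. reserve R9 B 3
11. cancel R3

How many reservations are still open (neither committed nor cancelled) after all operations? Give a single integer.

Step 1: reserve R1 A 6 -> on_hand[A=40 B=29] avail[A=34 B=29] open={R1}
Step 2: reserve R2 A 9 -> on_hand[A=40 B=29] avail[A=25 B=29] open={R1,R2}
Step 3: reserve R3 B 5 -> on_hand[A=40 B=29] avail[A=25 B=24] open={R1,R2,R3}
Step 4: commit R1 -> on_hand[A=34 B=29] avail[A=25 B=24] open={R2,R3}
Step 5: reserve R4 B 4 -> on_hand[A=34 B=29] avail[A=25 B=20] open={R2,R3,R4}
Step 6: reserve R5 A 7 -> on_hand[A=34 B=29] avail[A=18 B=20] open={R2,R3,R4,R5}
Step 7: reserve R6 B 8 -> on_hand[A=34 B=29] avail[A=18 B=12] open={R2,R3,R4,R5,R6}
Step 8: reserve R7 B 7 -> on_hand[A=34 B=29] avail[A=18 B=5] open={R2,R3,R4,R5,R6,R7}
Step 9: reserve R8 A 4 -> on_hand[A=34 B=29] avail[A=14 B=5] open={R2,R3,R4,R5,R6,R7,R8}
Step 10: reserve R9 B 3 -> on_hand[A=34 B=29] avail[A=14 B=2] open={R2,R3,R4,R5,R6,R7,R8,R9}
Step 11: cancel R3 -> on_hand[A=34 B=29] avail[A=14 B=7] open={R2,R4,R5,R6,R7,R8,R9}
Open reservations: ['R2', 'R4', 'R5', 'R6', 'R7', 'R8', 'R9'] -> 7

Answer: 7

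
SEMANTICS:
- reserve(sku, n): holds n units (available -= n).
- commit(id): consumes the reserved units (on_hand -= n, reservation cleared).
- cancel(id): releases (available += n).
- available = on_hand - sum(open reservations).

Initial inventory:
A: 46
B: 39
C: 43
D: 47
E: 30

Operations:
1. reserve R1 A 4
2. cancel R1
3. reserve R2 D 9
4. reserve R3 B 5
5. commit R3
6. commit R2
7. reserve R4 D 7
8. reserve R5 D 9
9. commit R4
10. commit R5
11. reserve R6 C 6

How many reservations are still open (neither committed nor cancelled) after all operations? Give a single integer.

Step 1: reserve R1 A 4 -> on_hand[A=46 B=39 C=43 D=47 E=30] avail[A=42 B=39 C=43 D=47 E=30] open={R1}
Step 2: cancel R1 -> on_hand[A=46 B=39 C=43 D=47 E=30] avail[A=46 B=39 C=43 D=47 E=30] open={}
Step 3: reserve R2 D 9 -> on_hand[A=46 B=39 C=43 D=47 E=30] avail[A=46 B=39 C=43 D=38 E=30] open={R2}
Step 4: reserve R3 B 5 -> on_hand[A=46 B=39 C=43 D=47 E=30] avail[A=46 B=34 C=43 D=38 E=30] open={R2,R3}
Step 5: commit R3 -> on_hand[A=46 B=34 C=43 D=47 E=30] avail[A=46 B=34 C=43 D=38 E=30] open={R2}
Step 6: commit R2 -> on_hand[A=46 B=34 C=43 D=38 E=30] avail[A=46 B=34 C=43 D=38 E=30] open={}
Step 7: reserve R4 D 7 -> on_hand[A=46 B=34 C=43 D=38 E=30] avail[A=46 B=34 C=43 D=31 E=30] open={R4}
Step 8: reserve R5 D 9 -> on_hand[A=46 B=34 C=43 D=38 E=30] avail[A=46 B=34 C=43 D=22 E=30] open={R4,R5}
Step 9: commit R4 -> on_hand[A=46 B=34 C=43 D=31 E=30] avail[A=46 B=34 C=43 D=22 E=30] open={R5}
Step 10: commit R5 -> on_hand[A=46 B=34 C=43 D=22 E=30] avail[A=46 B=34 C=43 D=22 E=30] open={}
Step 11: reserve R6 C 6 -> on_hand[A=46 B=34 C=43 D=22 E=30] avail[A=46 B=34 C=37 D=22 E=30] open={R6}
Open reservations: ['R6'] -> 1

Answer: 1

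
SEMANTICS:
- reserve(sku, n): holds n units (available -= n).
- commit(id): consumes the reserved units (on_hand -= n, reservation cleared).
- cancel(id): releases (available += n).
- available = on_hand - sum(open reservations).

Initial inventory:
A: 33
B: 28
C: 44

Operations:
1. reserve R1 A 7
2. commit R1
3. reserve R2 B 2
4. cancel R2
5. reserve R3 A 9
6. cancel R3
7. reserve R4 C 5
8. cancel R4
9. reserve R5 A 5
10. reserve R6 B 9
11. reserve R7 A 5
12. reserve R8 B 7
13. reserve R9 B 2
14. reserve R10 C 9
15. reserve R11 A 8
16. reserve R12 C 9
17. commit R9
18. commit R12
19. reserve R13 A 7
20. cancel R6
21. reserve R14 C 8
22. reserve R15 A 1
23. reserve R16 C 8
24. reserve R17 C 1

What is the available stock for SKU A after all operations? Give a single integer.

Answer: 0

Derivation:
Step 1: reserve R1 A 7 -> on_hand[A=33 B=28 C=44] avail[A=26 B=28 C=44] open={R1}
Step 2: commit R1 -> on_hand[A=26 B=28 C=44] avail[A=26 B=28 C=44] open={}
Step 3: reserve R2 B 2 -> on_hand[A=26 B=28 C=44] avail[A=26 B=26 C=44] open={R2}
Step 4: cancel R2 -> on_hand[A=26 B=28 C=44] avail[A=26 B=28 C=44] open={}
Step 5: reserve R3 A 9 -> on_hand[A=26 B=28 C=44] avail[A=17 B=28 C=44] open={R3}
Step 6: cancel R3 -> on_hand[A=26 B=28 C=44] avail[A=26 B=28 C=44] open={}
Step 7: reserve R4 C 5 -> on_hand[A=26 B=28 C=44] avail[A=26 B=28 C=39] open={R4}
Step 8: cancel R4 -> on_hand[A=26 B=28 C=44] avail[A=26 B=28 C=44] open={}
Step 9: reserve R5 A 5 -> on_hand[A=26 B=28 C=44] avail[A=21 B=28 C=44] open={R5}
Step 10: reserve R6 B 9 -> on_hand[A=26 B=28 C=44] avail[A=21 B=19 C=44] open={R5,R6}
Step 11: reserve R7 A 5 -> on_hand[A=26 B=28 C=44] avail[A=16 B=19 C=44] open={R5,R6,R7}
Step 12: reserve R8 B 7 -> on_hand[A=26 B=28 C=44] avail[A=16 B=12 C=44] open={R5,R6,R7,R8}
Step 13: reserve R9 B 2 -> on_hand[A=26 B=28 C=44] avail[A=16 B=10 C=44] open={R5,R6,R7,R8,R9}
Step 14: reserve R10 C 9 -> on_hand[A=26 B=28 C=44] avail[A=16 B=10 C=35] open={R10,R5,R6,R7,R8,R9}
Step 15: reserve R11 A 8 -> on_hand[A=26 B=28 C=44] avail[A=8 B=10 C=35] open={R10,R11,R5,R6,R7,R8,R9}
Step 16: reserve R12 C 9 -> on_hand[A=26 B=28 C=44] avail[A=8 B=10 C=26] open={R10,R11,R12,R5,R6,R7,R8,R9}
Step 17: commit R9 -> on_hand[A=26 B=26 C=44] avail[A=8 B=10 C=26] open={R10,R11,R12,R5,R6,R7,R8}
Step 18: commit R12 -> on_hand[A=26 B=26 C=35] avail[A=8 B=10 C=26] open={R10,R11,R5,R6,R7,R8}
Step 19: reserve R13 A 7 -> on_hand[A=26 B=26 C=35] avail[A=1 B=10 C=26] open={R10,R11,R13,R5,R6,R7,R8}
Step 20: cancel R6 -> on_hand[A=26 B=26 C=35] avail[A=1 B=19 C=26] open={R10,R11,R13,R5,R7,R8}
Step 21: reserve R14 C 8 -> on_hand[A=26 B=26 C=35] avail[A=1 B=19 C=18] open={R10,R11,R13,R14,R5,R7,R8}
Step 22: reserve R15 A 1 -> on_hand[A=26 B=26 C=35] avail[A=0 B=19 C=18] open={R10,R11,R13,R14,R15,R5,R7,R8}
Step 23: reserve R16 C 8 -> on_hand[A=26 B=26 C=35] avail[A=0 B=19 C=10] open={R10,R11,R13,R14,R15,R16,R5,R7,R8}
Step 24: reserve R17 C 1 -> on_hand[A=26 B=26 C=35] avail[A=0 B=19 C=9] open={R10,R11,R13,R14,R15,R16,R17,R5,R7,R8}
Final available[A] = 0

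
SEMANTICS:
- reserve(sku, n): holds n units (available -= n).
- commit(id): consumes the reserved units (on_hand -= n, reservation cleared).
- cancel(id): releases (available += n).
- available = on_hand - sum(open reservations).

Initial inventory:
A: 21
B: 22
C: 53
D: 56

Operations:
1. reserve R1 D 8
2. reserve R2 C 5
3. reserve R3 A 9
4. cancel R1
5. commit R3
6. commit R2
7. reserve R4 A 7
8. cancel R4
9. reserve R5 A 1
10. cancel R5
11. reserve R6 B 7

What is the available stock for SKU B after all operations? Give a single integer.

Step 1: reserve R1 D 8 -> on_hand[A=21 B=22 C=53 D=56] avail[A=21 B=22 C=53 D=48] open={R1}
Step 2: reserve R2 C 5 -> on_hand[A=21 B=22 C=53 D=56] avail[A=21 B=22 C=48 D=48] open={R1,R2}
Step 3: reserve R3 A 9 -> on_hand[A=21 B=22 C=53 D=56] avail[A=12 B=22 C=48 D=48] open={R1,R2,R3}
Step 4: cancel R1 -> on_hand[A=21 B=22 C=53 D=56] avail[A=12 B=22 C=48 D=56] open={R2,R3}
Step 5: commit R3 -> on_hand[A=12 B=22 C=53 D=56] avail[A=12 B=22 C=48 D=56] open={R2}
Step 6: commit R2 -> on_hand[A=12 B=22 C=48 D=56] avail[A=12 B=22 C=48 D=56] open={}
Step 7: reserve R4 A 7 -> on_hand[A=12 B=22 C=48 D=56] avail[A=5 B=22 C=48 D=56] open={R4}
Step 8: cancel R4 -> on_hand[A=12 B=22 C=48 D=56] avail[A=12 B=22 C=48 D=56] open={}
Step 9: reserve R5 A 1 -> on_hand[A=12 B=22 C=48 D=56] avail[A=11 B=22 C=48 D=56] open={R5}
Step 10: cancel R5 -> on_hand[A=12 B=22 C=48 D=56] avail[A=12 B=22 C=48 D=56] open={}
Step 11: reserve R6 B 7 -> on_hand[A=12 B=22 C=48 D=56] avail[A=12 B=15 C=48 D=56] open={R6}
Final available[B] = 15

Answer: 15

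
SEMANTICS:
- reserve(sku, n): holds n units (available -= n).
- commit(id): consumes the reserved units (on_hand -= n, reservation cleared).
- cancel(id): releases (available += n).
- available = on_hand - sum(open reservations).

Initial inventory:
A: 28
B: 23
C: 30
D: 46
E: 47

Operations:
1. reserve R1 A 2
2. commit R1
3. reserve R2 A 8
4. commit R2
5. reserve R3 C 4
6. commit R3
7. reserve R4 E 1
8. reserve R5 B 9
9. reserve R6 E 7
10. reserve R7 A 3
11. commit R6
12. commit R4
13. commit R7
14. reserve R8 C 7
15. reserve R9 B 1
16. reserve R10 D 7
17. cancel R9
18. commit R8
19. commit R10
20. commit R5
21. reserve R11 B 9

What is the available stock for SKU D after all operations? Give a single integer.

Answer: 39

Derivation:
Step 1: reserve R1 A 2 -> on_hand[A=28 B=23 C=30 D=46 E=47] avail[A=26 B=23 C=30 D=46 E=47] open={R1}
Step 2: commit R1 -> on_hand[A=26 B=23 C=30 D=46 E=47] avail[A=26 B=23 C=30 D=46 E=47] open={}
Step 3: reserve R2 A 8 -> on_hand[A=26 B=23 C=30 D=46 E=47] avail[A=18 B=23 C=30 D=46 E=47] open={R2}
Step 4: commit R2 -> on_hand[A=18 B=23 C=30 D=46 E=47] avail[A=18 B=23 C=30 D=46 E=47] open={}
Step 5: reserve R3 C 4 -> on_hand[A=18 B=23 C=30 D=46 E=47] avail[A=18 B=23 C=26 D=46 E=47] open={R3}
Step 6: commit R3 -> on_hand[A=18 B=23 C=26 D=46 E=47] avail[A=18 B=23 C=26 D=46 E=47] open={}
Step 7: reserve R4 E 1 -> on_hand[A=18 B=23 C=26 D=46 E=47] avail[A=18 B=23 C=26 D=46 E=46] open={R4}
Step 8: reserve R5 B 9 -> on_hand[A=18 B=23 C=26 D=46 E=47] avail[A=18 B=14 C=26 D=46 E=46] open={R4,R5}
Step 9: reserve R6 E 7 -> on_hand[A=18 B=23 C=26 D=46 E=47] avail[A=18 B=14 C=26 D=46 E=39] open={R4,R5,R6}
Step 10: reserve R7 A 3 -> on_hand[A=18 B=23 C=26 D=46 E=47] avail[A=15 B=14 C=26 D=46 E=39] open={R4,R5,R6,R7}
Step 11: commit R6 -> on_hand[A=18 B=23 C=26 D=46 E=40] avail[A=15 B=14 C=26 D=46 E=39] open={R4,R5,R7}
Step 12: commit R4 -> on_hand[A=18 B=23 C=26 D=46 E=39] avail[A=15 B=14 C=26 D=46 E=39] open={R5,R7}
Step 13: commit R7 -> on_hand[A=15 B=23 C=26 D=46 E=39] avail[A=15 B=14 C=26 D=46 E=39] open={R5}
Step 14: reserve R8 C 7 -> on_hand[A=15 B=23 C=26 D=46 E=39] avail[A=15 B=14 C=19 D=46 E=39] open={R5,R8}
Step 15: reserve R9 B 1 -> on_hand[A=15 B=23 C=26 D=46 E=39] avail[A=15 B=13 C=19 D=46 E=39] open={R5,R8,R9}
Step 16: reserve R10 D 7 -> on_hand[A=15 B=23 C=26 D=46 E=39] avail[A=15 B=13 C=19 D=39 E=39] open={R10,R5,R8,R9}
Step 17: cancel R9 -> on_hand[A=15 B=23 C=26 D=46 E=39] avail[A=15 B=14 C=19 D=39 E=39] open={R10,R5,R8}
Step 18: commit R8 -> on_hand[A=15 B=23 C=19 D=46 E=39] avail[A=15 B=14 C=19 D=39 E=39] open={R10,R5}
Step 19: commit R10 -> on_hand[A=15 B=23 C=19 D=39 E=39] avail[A=15 B=14 C=19 D=39 E=39] open={R5}
Step 20: commit R5 -> on_hand[A=15 B=14 C=19 D=39 E=39] avail[A=15 B=14 C=19 D=39 E=39] open={}
Step 21: reserve R11 B 9 -> on_hand[A=15 B=14 C=19 D=39 E=39] avail[A=15 B=5 C=19 D=39 E=39] open={R11}
Final available[D] = 39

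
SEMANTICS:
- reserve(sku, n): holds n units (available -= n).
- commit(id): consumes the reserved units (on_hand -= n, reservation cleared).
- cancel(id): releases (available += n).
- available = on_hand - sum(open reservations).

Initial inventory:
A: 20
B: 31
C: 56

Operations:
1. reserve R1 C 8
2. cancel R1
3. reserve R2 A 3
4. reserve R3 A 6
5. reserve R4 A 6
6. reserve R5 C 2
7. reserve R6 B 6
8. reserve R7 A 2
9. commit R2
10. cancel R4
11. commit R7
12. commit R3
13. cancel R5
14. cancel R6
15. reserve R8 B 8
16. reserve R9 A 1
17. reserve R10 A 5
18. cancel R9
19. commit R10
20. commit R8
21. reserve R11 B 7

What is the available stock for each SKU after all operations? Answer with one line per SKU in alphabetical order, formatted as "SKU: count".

Step 1: reserve R1 C 8 -> on_hand[A=20 B=31 C=56] avail[A=20 B=31 C=48] open={R1}
Step 2: cancel R1 -> on_hand[A=20 B=31 C=56] avail[A=20 B=31 C=56] open={}
Step 3: reserve R2 A 3 -> on_hand[A=20 B=31 C=56] avail[A=17 B=31 C=56] open={R2}
Step 4: reserve R3 A 6 -> on_hand[A=20 B=31 C=56] avail[A=11 B=31 C=56] open={R2,R3}
Step 5: reserve R4 A 6 -> on_hand[A=20 B=31 C=56] avail[A=5 B=31 C=56] open={R2,R3,R4}
Step 6: reserve R5 C 2 -> on_hand[A=20 B=31 C=56] avail[A=5 B=31 C=54] open={R2,R3,R4,R5}
Step 7: reserve R6 B 6 -> on_hand[A=20 B=31 C=56] avail[A=5 B=25 C=54] open={R2,R3,R4,R5,R6}
Step 8: reserve R7 A 2 -> on_hand[A=20 B=31 C=56] avail[A=3 B=25 C=54] open={R2,R3,R4,R5,R6,R7}
Step 9: commit R2 -> on_hand[A=17 B=31 C=56] avail[A=3 B=25 C=54] open={R3,R4,R5,R6,R7}
Step 10: cancel R4 -> on_hand[A=17 B=31 C=56] avail[A=9 B=25 C=54] open={R3,R5,R6,R7}
Step 11: commit R7 -> on_hand[A=15 B=31 C=56] avail[A=9 B=25 C=54] open={R3,R5,R6}
Step 12: commit R3 -> on_hand[A=9 B=31 C=56] avail[A=9 B=25 C=54] open={R5,R6}
Step 13: cancel R5 -> on_hand[A=9 B=31 C=56] avail[A=9 B=25 C=56] open={R6}
Step 14: cancel R6 -> on_hand[A=9 B=31 C=56] avail[A=9 B=31 C=56] open={}
Step 15: reserve R8 B 8 -> on_hand[A=9 B=31 C=56] avail[A=9 B=23 C=56] open={R8}
Step 16: reserve R9 A 1 -> on_hand[A=9 B=31 C=56] avail[A=8 B=23 C=56] open={R8,R9}
Step 17: reserve R10 A 5 -> on_hand[A=9 B=31 C=56] avail[A=3 B=23 C=56] open={R10,R8,R9}
Step 18: cancel R9 -> on_hand[A=9 B=31 C=56] avail[A=4 B=23 C=56] open={R10,R8}
Step 19: commit R10 -> on_hand[A=4 B=31 C=56] avail[A=4 B=23 C=56] open={R8}
Step 20: commit R8 -> on_hand[A=4 B=23 C=56] avail[A=4 B=23 C=56] open={}
Step 21: reserve R11 B 7 -> on_hand[A=4 B=23 C=56] avail[A=4 B=16 C=56] open={R11}

Answer: A: 4
B: 16
C: 56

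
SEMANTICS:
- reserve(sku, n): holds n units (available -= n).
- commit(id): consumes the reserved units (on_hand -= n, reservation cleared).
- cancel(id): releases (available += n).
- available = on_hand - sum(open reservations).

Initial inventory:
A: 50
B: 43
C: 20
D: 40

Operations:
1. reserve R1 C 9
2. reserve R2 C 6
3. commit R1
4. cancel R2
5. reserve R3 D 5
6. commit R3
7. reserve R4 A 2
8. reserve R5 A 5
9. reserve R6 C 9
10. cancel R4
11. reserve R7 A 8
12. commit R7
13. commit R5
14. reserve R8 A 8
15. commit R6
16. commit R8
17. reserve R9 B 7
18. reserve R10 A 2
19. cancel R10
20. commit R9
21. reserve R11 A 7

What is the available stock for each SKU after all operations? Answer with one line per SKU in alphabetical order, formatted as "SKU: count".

Answer: A: 22
B: 36
C: 2
D: 35

Derivation:
Step 1: reserve R1 C 9 -> on_hand[A=50 B=43 C=20 D=40] avail[A=50 B=43 C=11 D=40] open={R1}
Step 2: reserve R2 C 6 -> on_hand[A=50 B=43 C=20 D=40] avail[A=50 B=43 C=5 D=40] open={R1,R2}
Step 3: commit R1 -> on_hand[A=50 B=43 C=11 D=40] avail[A=50 B=43 C=5 D=40] open={R2}
Step 4: cancel R2 -> on_hand[A=50 B=43 C=11 D=40] avail[A=50 B=43 C=11 D=40] open={}
Step 5: reserve R3 D 5 -> on_hand[A=50 B=43 C=11 D=40] avail[A=50 B=43 C=11 D=35] open={R3}
Step 6: commit R3 -> on_hand[A=50 B=43 C=11 D=35] avail[A=50 B=43 C=11 D=35] open={}
Step 7: reserve R4 A 2 -> on_hand[A=50 B=43 C=11 D=35] avail[A=48 B=43 C=11 D=35] open={R4}
Step 8: reserve R5 A 5 -> on_hand[A=50 B=43 C=11 D=35] avail[A=43 B=43 C=11 D=35] open={R4,R5}
Step 9: reserve R6 C 9 -> on_hand[A=50 B=43 C=11 D=35] avail[A=43 B=43 C=2 D=35] open={R4,R5,R6}
Step 10: cancel R4 -> on_hand[A=50 B=43 C=11 D=35] avail[A=45 B=43 C=2 D=35] open={R5,R6}
Step 11: reserve R7 A 8 -> on_hand[A=50 B=43 C=11 D=35] avail[A=37 B=43 C=2 D=35] open={R5,R6,R7}
Step 12: commit R7 -> on_hand[A=42 B=43 C=11 D=35] avail[A=37 B=43 C=2 D=35] open={R5,R6}
Step 13: commit R5 -> on_hand[A=37 B=43 C=11 D=35] avail[A=37 B=43 C=2 D=35] open={R6}
Step 14: reserve R8 A 8 -> on_hand[A=37 B=43 C=11 D=35] avail[A=29 B=43 C=2 D=35] open={R6,R8}
Step 15: commit R6 -> on_hand[A=37 B=43 C=2 D=35] avail[A=29 B=43 C=2 D=35] open={R8}
Step 16: commit R8 -> on_hand[A=29 B=43 C=2 D=35] avail[A=29 B=43 C=2 D=35] open={}
Step 17: reserve R9 B 7 -> on_hand[A=29 B=43 C=2 D=35] avail[A=29 B=36 C=2 D=35] open={R9}
Step 18: reserve R10 A 2 -> on_hand[A=29 B=43 C=2 D=35] avail[A=27 B=36 C=2 D=35] open={R10,R9}
Step 19: cancel R10 -> on_hand[A=29 B=43 C=2 D=35] avail[A=29 B=36 C=2 D=35] open={R9}
Step 20: commit R9 -> on_hand[A=29 B=36 C=2 D=35] avail[A=29 B=36 C=2 D=35] open={}
Step 21: reserve R11 A 7 -> on_hand[A=29 B=36 C=2 D=35] avail[A=22 B=36 C=2 D=35] open={R11}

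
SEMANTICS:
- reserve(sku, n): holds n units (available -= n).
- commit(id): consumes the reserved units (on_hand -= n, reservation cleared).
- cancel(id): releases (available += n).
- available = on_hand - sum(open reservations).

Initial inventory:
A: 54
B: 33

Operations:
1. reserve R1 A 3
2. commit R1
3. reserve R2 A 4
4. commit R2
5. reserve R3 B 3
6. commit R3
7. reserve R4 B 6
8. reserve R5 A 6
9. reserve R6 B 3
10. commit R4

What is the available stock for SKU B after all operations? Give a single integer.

Answer: 21

Derivation:
Step 1: reserve R1 A 3 -> on_hand[A=54 B=33] avail[A=51 B=33] open={R1}
Step 2: commit R1 -> on_hand[A=51 B=33] avail[A=51 B=33] open={}
Step 3: reserve R2 A 4 -> on_hand[A=51 B=33] avail[A=47 B=33] open={R2}
Step 4: commit R2 -> on_hand[A=47 B=33] avail[A=47 B=33] open={}
Step 5: reserve R3 B 3 -> on_hand[A=47 B=33] avail[A=47 B=30] open={R3}
Step 6: commit R3 -> on_hand[A=47 B=30] avail[A=47 B=30] open={}
Step 7: reserve R4 B 6 -> on_hand[A=47 B=30] avail[A=47 B=24] open={R4}
Step 8: reserve R5 A 6 -> on_hand[A=47 B=30] avail[A=41 B=24] open={R4,R5}
Step 9: reserve R6 B 3 -> on_hand[A=47 B=30] avail[A=41 B=21] open={R4,R5,R6}
Step 10: commit R4 -> on_hand[A=47 B=24] avail[A=41 B=21] open={R5,R6}
Final available[B] = 21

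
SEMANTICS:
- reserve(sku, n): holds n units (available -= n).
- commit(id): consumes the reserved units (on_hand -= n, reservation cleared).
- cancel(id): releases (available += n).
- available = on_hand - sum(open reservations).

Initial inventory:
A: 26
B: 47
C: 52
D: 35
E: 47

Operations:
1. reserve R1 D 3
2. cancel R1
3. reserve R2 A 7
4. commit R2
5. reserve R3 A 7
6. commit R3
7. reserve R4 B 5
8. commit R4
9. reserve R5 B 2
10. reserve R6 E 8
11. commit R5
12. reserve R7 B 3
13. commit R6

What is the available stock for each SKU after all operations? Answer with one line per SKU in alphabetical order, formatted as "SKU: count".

Answer: A: 12
B: 37
C: 52
D: 35
E: 39

Derivation:
Step 1: reserve R1 D 3 -> on_hand[A=26 B=47 C=52 D=35 E=47] avail[A=26 B=47 C=52 D=32 E=47] open={R1}
Step 2: cancel R1 -> on_hand[A=26 B=47 C=52 D=35 E=47] avail[A=26 B=47 C=52 D=35 E=47] open={}
Step 3: reserve R2 A 7 -> on_hand[A=26 B=47 C=52 D=35 E=47] avail[A=19 B=47 C=52 D=35 E=47] open={R2}
Step 4: commit R2 -> on_hand[A=19 B=47 C=52 D=35 E=47] avail[A=19 B=47 C=52 D=35 E=47] open={}
Step 5: reserve R3 A 7 -> on_hand[A=19 B=47 C=52 D=35 E=47] avail[A=12 B=47 C=52 D=35 E=47] open={R3}
Step 6: commit R3 -> on_hand[A=12 B=47 C=52 D=35 E=47] avail[A=12 B=47 C=52 D=35 E=47] open={}
Step 7: reserve R4 B 5 -> on_hand[A=12 B=47 C=52 D=35 E=47] avail[A=12 B=42 C=52 D=35 E=47] open={R4}
Step 8: commit R4 -> on_hand[A=12 B=42 C=52 D=35 E=47] avail[A=12 B=42 C=52 D=35 E=47] open={}
Step 9: reserve R5 B 2 -> on_hand[A=12 B=42 C=52 D=35 E=47] avail[A=12 B=40 C=52 D=35 E=47] open={R5}
Step 10: reserve R6 E 8 -> on_hand[A=12 B=42 C=52 D=35 E=47] avail[A=12 B=40 C=52 D=35 E=39] open={R5,R6}
Step 11: commit R5 -> on_hand[A=12 B=40 C=52 D=35 E=47] avail[A=12 B=40 C=52 D=35 E=39] open={R6}
Step 12: reserve R7 B 3 -> on_hand[A=12 B=40 C=52 D=35 E=47] avail[A=12 B=37 C=52 D=35 E=39] open={R6,R7}
Step 13: commit R6 -> on_hand[A=12 B=40 C=52 D=35 E=39] avail[A=12 B=37 C=52 D=35 E=39] open={R7}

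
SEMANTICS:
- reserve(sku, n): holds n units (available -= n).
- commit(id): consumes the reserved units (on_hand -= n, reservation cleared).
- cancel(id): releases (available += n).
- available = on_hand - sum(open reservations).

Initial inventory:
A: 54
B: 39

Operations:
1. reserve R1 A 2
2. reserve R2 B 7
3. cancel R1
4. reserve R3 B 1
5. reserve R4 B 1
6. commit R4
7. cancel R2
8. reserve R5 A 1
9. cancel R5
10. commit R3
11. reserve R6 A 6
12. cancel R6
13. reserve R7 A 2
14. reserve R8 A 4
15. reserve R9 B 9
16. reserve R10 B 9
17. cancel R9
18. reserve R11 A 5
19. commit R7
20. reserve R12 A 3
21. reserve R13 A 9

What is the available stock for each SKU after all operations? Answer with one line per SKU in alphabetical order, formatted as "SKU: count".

Answer: A: 31
B: 28

Derivation:
Step 1: reserve R1 A 2 -> on_hand[A=54 B=39] avail[A=52 B=39] open={R1}
Step 2: reserve R2 B 7 -> on_hand[A=54 B=39] avail[A=52 B=32] open={R1,R2}
Step 3: cancel R1 -> on_hand[A=54 B=39] avail[A=54 B=32] open={R2}
Step 4: reserve R3 B 1 -> on_hand[A=54 B=39] avail[A=54 B=31] open={R2,R3}
Step 5: reserve R4 B 1 -> on_hand[A=54 B=39] avail[A=54 B=30] open={R2,R3,R4}
Step 6: commit R4 -> on_hand[A=54 B=38] avail[A=54 B=30] open={R2,R3}
Step 7: cancel R2 -> on_hand[A=54 B=38] avail[A=54 B=37] open={R3}
Step 8: reserve R5 A 1 -> on_hand[A=54 B=38] avail[A=53 B=37] open={R3,R5}
Step 9: cancel R5 -> on_hand[A=54 B=38] avail[A=54 B=37] open={R3}
Step 10: commit R3 -> on_hand[A=54 B=37] avail[A=54 B=37] open={}
Step 11: reserve R6 A 6 -> on_hand[A=54 B=37] avail[A=48 B=37] open={R6}
Step 12: cancel R6 -> on_hand[A=54 B=37] avail[A=54 B=37] open={}
Step 13: reserve R7 A 2 -> on_hand[A=54 B=37] avail[A=52 B=37] open={R7}
Step 14: reserve R8 A 4 -> on_hand[A=54 B=37] avail[A=48 B=37] open={R7,R8}
Step 15: reserve R9 B 9 -> on_hand[A=54 B=37] avail[A=48 B=28] open={R7,R8,R9}
Step 16: reserve R10 B 9 -> on_hand[A=54 B=37] avail[A=48 B=19] open={R10,R7,R8,R9}
Step 17: cancel R9 -> on_hand[A=54 B=37] avail[A=48 B=28] open={R10,R7,R8}
Step 18: reserve R11 A 5 -> on_hand[A=54 B=37] avail[A=43 B=28] open={R10,R11,R7,R8}
Step 19: commit R7 -> on_hand[A=52 B=37] avail[A=43 B=28] open={R10,R11,R8}
Step 20: reserve R12 A 3 -> on_hand[A=52 B=37] avail[A=40 B=28] open={R10,R11,R12,R8}
Step 21: reserve R13 A 9 -> on_hand[A=52 B=37] avail[A=31 B=28] open={R10,R11,R12,R13,R8}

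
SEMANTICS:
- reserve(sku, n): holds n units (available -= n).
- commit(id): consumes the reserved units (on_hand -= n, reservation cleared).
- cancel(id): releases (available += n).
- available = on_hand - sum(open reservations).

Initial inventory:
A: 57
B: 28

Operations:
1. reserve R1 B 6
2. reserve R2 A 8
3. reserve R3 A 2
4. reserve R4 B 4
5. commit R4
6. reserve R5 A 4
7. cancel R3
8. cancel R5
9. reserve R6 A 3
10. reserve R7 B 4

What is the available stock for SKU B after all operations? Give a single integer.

Answer: 14

Derivation:
Step 1: reserve R1 B 6 -> on_hand[A=57 B=28] avail[A=57 B=22] open={R1}
Step 2: reserve R2 A 8 -> on_hand[A=57 B=28] avail[A=49 B=22] open={R1,R2}
Step 3: reserve R3 A 2 -> on_hand[A=57 B=28] avail[A=47 B=22] open={R1,R2,R3}
Step 4: reserve R4 B 4 -> on_hand[A=57 B=28] avail[A=47 B=18] open={R1,R2,R3,R4}
Step 5: commit R4 -> on_hand[A=57 B=24] avail[A=47 B=18] open={R1,R2,R3}
Step 6: reserve R5 A 4 -> on_hand[A=57 B=24] avail[A=43 B=18] open={R1,R2,R3,R5}
Step 7: cancel R3 -> on_hand[A=57 B=24] avail[A=45 B=18] open={R1,R2,R5}
Step 8: cancel R5 -> on_hand[A=57 B=24] avail[A=49 B=18] open={R1,R2}
Step 9: reserve R6 A 3 -> on_hand[A=57 B=24] avail[A=46 B=18] open={R1,R2,R6}
Step 10: reserve R7 B 4 -> on_hand[A=57 B=24] avail[A=46 B=14] open={R1,R2,R6,R7}
Final available[B] = 14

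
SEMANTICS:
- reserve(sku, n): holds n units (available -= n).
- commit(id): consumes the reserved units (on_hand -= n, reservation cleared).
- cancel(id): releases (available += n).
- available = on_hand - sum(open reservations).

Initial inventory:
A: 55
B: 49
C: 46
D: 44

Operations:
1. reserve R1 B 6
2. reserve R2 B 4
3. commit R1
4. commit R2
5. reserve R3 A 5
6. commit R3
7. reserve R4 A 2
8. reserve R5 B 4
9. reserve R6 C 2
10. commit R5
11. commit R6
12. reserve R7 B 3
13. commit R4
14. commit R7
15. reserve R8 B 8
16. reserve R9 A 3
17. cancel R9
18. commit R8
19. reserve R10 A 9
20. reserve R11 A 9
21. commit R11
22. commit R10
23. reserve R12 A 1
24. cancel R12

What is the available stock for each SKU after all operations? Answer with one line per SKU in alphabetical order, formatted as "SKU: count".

Step 1: reserve R1 B 6 -> on_hand[A=55 B=49 C=46 D=44] avail[A=55 B=43 C=46 D=44] open={R1}
Step 2: reserve R2 B 4 -> on_hand[A=55 B=49 C=46 D=44] avail[A=55 B=39 C=46 D=44] open={R1,R2}
Step 3: commit R1 -> on_hand[A=55 B=43 C=46 D=44] avail[A=55 B=39 C=46 D=44] open={R2}
Step 4: commit R2 -> on_hand[A=55 B=39 C=46 D=44] avail[A=55 B=39 C=46 D=44] open={}
Step 5: reserve R3 A 5 -> on_hand[A=55 B=39 C=46 D=44] avail[A=50 B=39 C=46 D=44] open={R3}
Step 6: commit R3 -> on_hand[A=50 B=39 C=46 D=44] avail[A=50 B=39 C=46 D=44] open={}
Step 7: reserve R4 A 2 -> on_hand[A=50 B=39 C=46 D=44] avail[A=48 B=39 C=46 D=44] open={R4}
Step 8: reserve R5 B 4 -> on_hand[A=50 B=39 C=46 D=44] avail[A=48 B=35 C=46 D=44] open={R4,R5}
Step 9: reserve R6 C 2 -> on_hand[A=50 B=39 C=46 D=44] avail[A=48 B=35 C=44 D=44] open={R4,R5,R6}
Step 10: commit R5 -> on_hand[A=50 B=35 C=46 D=44] avail[A=48 B=35 C=44 D=44] open={R4,R6}
Step 11: commit R6 -> on_hand[A=50 B=35 C=44 D=44] avail[A=48 B=35 C=44 D=44] open={R4}
Step 12: reserve R7 B 3 -> on_hand[A=50 B=35 C=44 D=44] avail[A=48 B=32 C=44 D=44] open={R4,R7}
Step 13: commit R4 -> on_hand[A=48 B=35 C=44 D=44] avail[A=48 B=32 C=44 D=44] open={R7}
Step 14: commit R7 -> on_hand[A=48 B=32 C=44 D=44] avail[A=48 B=32 C=44 D=44] open={}
Step 15: reserve R8 B 8 -> on_hand[A=48 B=32 C=44 D=44] avail[A=48 B=24 C=44 D=44] open={R8}
Step 16: reserve R9 A 3 -> on_hand[A=48 B=32 C=44 D=44] avail[A=45 B=24 C=44 D=44] open={R8,R9}
Step 17: cancel R9 -> on_hand[A=48 B=32 C=44 D=44] avail[A=48 B=24 C=44 D=44] open={R8}
Step 18: commit R8 -> on_hand[A=48 B=24 C=44 D=44] avail[A=48 B=24 C=44 D=44] open={}
Step 19: reserve R10 A 9 -> on_hand[A=48 B=24 C=44 D=44] avail[A=39 B=24 C=44 D=44] open={R10}
Step 20: reserve R11 A 9 -> on_hand[A=48 B=24 C=44 D=44] avail[A=30 B=24 C=44 D=44] open={R10,R11}
Step 21: commit R11 -> on_hand[A=39 B=24 C=44 D=44] avail[A=30 B=24 C=44 D=44] open={R10}
Step 22: commit R10 -> on_hand[A=30 B=24 C=44 D=44] avail[A=30 B=24 C=44 D=44] open={}
Step 23: reserve R12 A 1 -> on_hand[A=30 B=24 C=44 D=44] avail[A=29 B=24 C=44 D=44] open={R12}
Step 24: cancel R12 -> on_hand[A=30 B=24 C=44 D=44] avail[A=30 B=24 C=44 D=44] open={}

Answer: A: 30
B: 24
C: 44
D: 44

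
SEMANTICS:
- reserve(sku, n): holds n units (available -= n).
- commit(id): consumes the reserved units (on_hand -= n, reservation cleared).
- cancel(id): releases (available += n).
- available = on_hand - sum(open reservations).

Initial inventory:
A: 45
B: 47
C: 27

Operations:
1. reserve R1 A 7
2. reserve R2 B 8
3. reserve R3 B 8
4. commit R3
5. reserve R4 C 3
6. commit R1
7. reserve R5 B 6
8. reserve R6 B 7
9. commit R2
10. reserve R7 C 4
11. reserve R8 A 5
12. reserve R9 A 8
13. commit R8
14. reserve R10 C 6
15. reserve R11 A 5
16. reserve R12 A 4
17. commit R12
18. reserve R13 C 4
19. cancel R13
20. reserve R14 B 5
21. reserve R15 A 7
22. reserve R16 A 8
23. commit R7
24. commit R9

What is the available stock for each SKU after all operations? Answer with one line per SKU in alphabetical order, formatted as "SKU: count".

Step 1: reserve R1 A 7 -> on_hand[A=45 B=47 C=27] avail[A=38 B=47 C=27] open={R1}
Step 2: reserve R2 B 8 -> on_hand[A=45 B=47 C=27] avail[A=38 B=39 C=27] open={R1,R2}
Step 3: reserve R3 B 8 -> on_hand[A=45 B=47 C=27] avail[A=38 B=31 C=27] open={R1,R2,R3}
Step 4: commit R3 -> on_hand[A=45 B=39 C=27] avail[A=38 B=31 C=27] open={R1,R2}
Step 5: reserve R4 C 3 -> on_hand[A=45 B=39 C=27] avail[A=38 B=31 C=24] open={R1,R2,R4}
Step 6: commit R1 -> on_hand[A=38 B=39 C=27] avail[A=38 B=31 C=24] open={R2,R4}
Step 7: reserve R5 B 6 -> on_hand[A=38 B=39 C=27] avail[A=38 B=25 C=24] open={R2,R4,R5}
Step 8: reserve R6 B 7 -> on_hand[A=38 B=39 C=27] avail[A=38 B=18 C=24] open={R2,R4,R5,R6}
Step 9: commit R2 -> on_hand[A=38 B=31 C=27] avail[A=38 B=18 C=24] open={R4,R5,R6}
Step 10: reserve R7 C 4 -> on_hand[A=38 B=31 C=27] avail[A=38 B=18 C=20] open={R4,R5,R6,R7}
Step 11: reserve R8 A 5 -> on_hand[A=38 B=31 C=27] avail[A=33 B=18 C=20] open={R4,R5,R6,R7,R8}
Step 12: reserve R9 A 8 -> on_hand[A=38 B=31 C=27] avail[A=25 B=18 C=20] open={R4,R5,R6,R7,R8,R9}
Step 13: commit R8 -> on_hand[A=33 B=31 C=27] avail[A=25 B=18 C=20] open={R4,R5,R6,R7,R9}
Step 14: reserve R10 C 6 -> on_hand[A=33 B=31 C=27] avail[A=25 B=18 C=14] open={R10,R4,R5,R6,R7,R9}
Step 15: reserve R11 A 5 -> on_hand[A=33 B=31 C=27] avail[A=20 B=18 C=14] open={R10,R11,R4,R5,R6,R7,R9}
Step 16: reserve R12 A 4 -> on_hand[A=33 B=31 C=27] avail[A=16 B=18 C=14] open={R10,R11,R12,R4,R5,R6,R7,R9}
Step 17: commit R12 -> on_hand[A=29 B=31 C=27] avail[A=16 B=18 C=14] open={R10,R11,R4,R5,R6,R7,R9}
Step 18: reserve R13 C 4 -> on_hand[A=29 B=31 C=27] avail[A=16 B=18 C=10] open={R10,R11,R13,R4,R5,R6,R7,R9}
Step 19: cancel R13 -> on_hand[A=29 B=31 C=27] avail[A=16 B=18 C=14] open={R10,R11,R4,R5,R6,R7,R9}
Step 20: reserve R14 B 5 -> on_hand[A=29 B=31 C=27] avail[A=16 B=13 C=14] open={R10,R11,R14,R4,R5,R6,R7,R9}
Step 21: reserve R15 A 7 -> on_hand[A=29 B=31 C=27] avail[A=9 B=13 C=14] open={R10,R11,R14,R15,R4,R5,R6,R7,R9}
Step 22: reserve R16 A 8 -> on_hand[A=29 B=31 C=27] avail[A=1 B=13 C=14] open={R10,R11,R14,R15,R16,R4,R5,R6,R7,R9}
Step 23: commit R7 -> on_hand[A=29 B=31 C=23] avail[A=1 B=13 C=14] open={R10,R11,R14,R15,R16,R4,R5,R6,R9}
Step 24: commit R9 -> on_hand[A=21 B=31 C=23] avail[A=1 B=13 C=14] open={R10,R11,R14,R15,R16,R4,R5,R6}

Answer: A: 1
B: 13
C: 14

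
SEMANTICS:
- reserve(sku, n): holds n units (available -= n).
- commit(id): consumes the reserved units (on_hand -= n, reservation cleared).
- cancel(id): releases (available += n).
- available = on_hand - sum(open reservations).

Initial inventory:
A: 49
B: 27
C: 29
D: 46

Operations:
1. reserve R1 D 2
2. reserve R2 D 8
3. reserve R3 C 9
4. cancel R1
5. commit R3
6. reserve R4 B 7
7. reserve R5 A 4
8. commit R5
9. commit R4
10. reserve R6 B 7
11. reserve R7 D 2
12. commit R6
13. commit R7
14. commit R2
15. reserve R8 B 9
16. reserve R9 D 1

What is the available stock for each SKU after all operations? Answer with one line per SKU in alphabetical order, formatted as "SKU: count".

Answer: A: 45
B: 4
C: 20
D: 35

Derivation:
Step 1: reserve R1 D 2 -> on_hand[A=49 B=27 C=29 D=46] avail[A=49 B=27 C=29 D=44] open={R1}
Step 2: reserve R2 D 8 -> on_hand[A=49 B=27 C=29 D=46] avail[A=49 B=27 C=29 D=36] open={R1,R2}
Step 3: reserve R3 C 9 -> on_hand[A=49 B=27 C=29 D=46] avail[A=49 B=27 C=20 D=36] open={R1,R2,R3}
Step 4: cancel R1 -> on_hand[A=49 B=27 C=29 D=46] avail[A=49 B=27 C=20 D=38] open={R2,R3}
Step 5: commit R3 -> on_hand[A=49 B=27 C=20 D=46] avail[A=49 B=27 C=20 D=38] open={R2}
Step 6: reserve R4 B 7 -> on_hand[A=49 B=27 C=20 D=46] avail[A=49 B=20 C=20 D=38] open={R2,R4}
Step 7: reserve R5 A 4 -> on_hand[A=49 B=27 C=20 D=46] avail[A=45 B=20 C=20 D=38] open={R2,R4,R5}
Step 8: commit R5 -> on_hand[A=45 B=27 C=20 D=46] avail[A=45 B=20 C=20 D=38] open={R2,R4}
Step 9: commit R4 -> on_hand[A=45 B=20 C=20 D=46] avail[A=45 B=20 C=20 D=38] open={R2}
Step 10: reserve R6 B 7 -> on_hand[A=45 B=20 C=20 D=46] avail[A=45 B=13 C=20 D=38] open={R2,R6}
Step 11: reserve R7 D 2 -> on_hand[A=45 B=20 C=20 D=46] avail[A=45 B=13 C=20 D=36] open={R2,R6,R7}
Step 12: commit R6 -> on_hand[A=45 B=13 C=20 D=46] avail[A=45 B=13 C=20 D=36] open={R2,R7}
Step 13: commit R7 -> on_hand[A=45 B=13 C=20 D=44] avail[A=45 B=13 C=20 D=36] open={R2}
Step 14: commit R2 -> on_hand[A=45 B=13 C=20 D=36] avail[A=45 B=13 C=20 D=36] open={}
Step 15: reserve R8 B 9 -> on_hand[A=45 B=13 C=20 D=36] avail[A=45 B=4 C=20 D=36] open={R8}
Step 16: reserve R9 D 1 -> on_hand[A=45 B=13 C=20 D=36] avail[A=45 B=4 C=20 D=35] open={R8,R9}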